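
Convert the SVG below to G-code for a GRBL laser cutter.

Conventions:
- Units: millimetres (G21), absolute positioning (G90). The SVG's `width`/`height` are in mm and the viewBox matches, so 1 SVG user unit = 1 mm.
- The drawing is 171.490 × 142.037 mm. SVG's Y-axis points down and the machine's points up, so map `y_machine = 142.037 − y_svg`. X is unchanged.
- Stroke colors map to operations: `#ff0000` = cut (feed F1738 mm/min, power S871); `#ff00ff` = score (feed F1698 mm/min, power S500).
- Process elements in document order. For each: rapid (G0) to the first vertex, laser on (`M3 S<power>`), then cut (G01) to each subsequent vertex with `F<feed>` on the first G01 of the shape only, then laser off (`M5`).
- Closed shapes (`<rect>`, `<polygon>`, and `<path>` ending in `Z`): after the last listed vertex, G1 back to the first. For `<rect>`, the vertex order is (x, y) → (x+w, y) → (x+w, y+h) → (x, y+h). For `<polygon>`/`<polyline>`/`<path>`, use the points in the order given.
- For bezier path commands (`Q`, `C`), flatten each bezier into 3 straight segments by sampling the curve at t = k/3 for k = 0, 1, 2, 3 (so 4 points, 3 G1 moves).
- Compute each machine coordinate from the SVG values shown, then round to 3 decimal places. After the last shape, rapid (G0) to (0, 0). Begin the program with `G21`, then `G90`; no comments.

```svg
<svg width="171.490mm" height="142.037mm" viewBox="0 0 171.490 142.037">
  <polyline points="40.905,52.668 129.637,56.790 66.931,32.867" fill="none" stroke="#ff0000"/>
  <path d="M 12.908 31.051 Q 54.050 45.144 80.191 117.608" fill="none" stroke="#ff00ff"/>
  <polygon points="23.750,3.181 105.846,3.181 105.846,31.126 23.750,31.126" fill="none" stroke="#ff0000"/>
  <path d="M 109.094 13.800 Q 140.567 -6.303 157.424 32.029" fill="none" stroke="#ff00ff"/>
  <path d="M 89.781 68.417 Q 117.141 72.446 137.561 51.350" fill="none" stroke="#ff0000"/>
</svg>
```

Since the viewBox matches the mm dimensions, user units are millimetres directly. The only transform is the Y-flip y_m = 142.037 − y_svg.

Shape 1 is a open polyline drawn with `<polyline>`. Its stroke #ff0000 means cut at S871, F1738. After flipping Y the toolpath is (40.905,89.369) → (129.637,85.247) → (66.931,109.170).

Shape 2 is a quadratic bezier drawn with `<path>`. Its stroke #ff00ff means score at S500, F1698. After flipping Y the toolpath is (12.908,110.986) → (38.669,95.105) → (61.097,66.253) → (80.191,24.429).

Shape 3 is a rectangle drawn with `<polygon>`. Its stroke #ff0000 means cut at S871, F1738. After flipping Y the toolpath is (23.750,138.856) → (105.846,138.856) → (105.846,110.911) → (23.750,110.911) → (23.750,138.856), returning to the start.

Shape 4 is a quadratic bezier drawn with `<path>`. Its stroke #ff00ff means score at S500, F1698. After flipping Y the toolpath is (109.094,128.237) → (128.452,135.146) → (144.562,129.070) → (157.424,110.008).

Shape 5 is a quadratic bezier drawn with `<path>`. Its stroke #ff0000 means cut at S871, F1738. After flipping Y the toolpath is (89.781,73.620) → (107.250,73.726) → (123.177,79.415) → (137.561,90.687).

G21
G90
G0 X40.905 Y89.369
M3 S871
G01 X129.637 Y85.247 F1738
G01 X66.931 Y109.170
M5
G0 X12.908 Y110.986
M3 S500
G01 X38.669 Y95.105 F1698
G01 X61.097 Y66.253
G01 X80.191 Y24.429
M5
G0 X23.750 Y138.856
M3 S871
G01 X105.846 Y138.856 F1738
G01 X105.846 Y110.911
G01 X23.750 Y110.911
G01 X23.750 Y138.856
M5
G0 X109.094 Y128.237
M3 S500
G01 X128.452 Y135.146 F1698
G01 X144.562 Y129.070
G01 X157.424 Y110.008
M5
G0 X89.781 Y73.620
M3 S871
G01 X107.250 Y73.726 F1738
G01 X123.177 Y79.415
G01 X137.561 Y90.687
M5
G0 X0.000 Y0.000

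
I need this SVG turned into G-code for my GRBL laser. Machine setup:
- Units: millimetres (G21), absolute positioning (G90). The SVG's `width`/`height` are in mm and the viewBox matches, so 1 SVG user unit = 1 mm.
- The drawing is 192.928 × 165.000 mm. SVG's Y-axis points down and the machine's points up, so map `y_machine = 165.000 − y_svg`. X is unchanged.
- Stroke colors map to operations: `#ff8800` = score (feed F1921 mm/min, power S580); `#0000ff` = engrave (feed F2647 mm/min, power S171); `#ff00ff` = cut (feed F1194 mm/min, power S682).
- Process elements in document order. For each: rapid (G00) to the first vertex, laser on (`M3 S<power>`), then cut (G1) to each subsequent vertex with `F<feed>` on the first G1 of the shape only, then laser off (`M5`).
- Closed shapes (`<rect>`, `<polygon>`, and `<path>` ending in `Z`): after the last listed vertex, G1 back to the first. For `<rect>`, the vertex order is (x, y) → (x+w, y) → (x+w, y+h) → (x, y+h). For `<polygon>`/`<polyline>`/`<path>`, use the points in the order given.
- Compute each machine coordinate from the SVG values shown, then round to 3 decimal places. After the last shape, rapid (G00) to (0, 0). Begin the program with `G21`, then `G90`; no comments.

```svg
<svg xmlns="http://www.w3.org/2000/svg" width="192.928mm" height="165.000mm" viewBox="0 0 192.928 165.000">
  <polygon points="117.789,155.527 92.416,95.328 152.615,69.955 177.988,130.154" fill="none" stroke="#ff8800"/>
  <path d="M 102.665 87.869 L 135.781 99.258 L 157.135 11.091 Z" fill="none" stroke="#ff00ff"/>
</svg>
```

G21
G90
G00 X117.789 Y9.473
M3 S580
G1 X92.416 Y69.672 F1921
G1 X152.615 Y95.045
G1 X177.988 Y34.846
G1 X117.789 Y9.473
M5
G00 X102.665 Y77.131
M3 S682
G1 X135.781 Y65.742 F1194
G1 X157.135 Y153.909
G1 X102.665 Y77.131
M5
G00 X0.000 Y0.000

1 u = 1 mm; y_m = 165.000 − y.

[1] `<polygon>` regular polygon, #ff8800→score S580 F1921: (117.789,9.473) → (92.416,69.672) → (152.615,95.045) → (177.988,34.846) → (117.789,9.473) (closed)

[2] `<path>` closed polygon, #ff00ff→cut S682 F1194: (102.665,77.131) → (135.781,65.742) → (157.135,153.909) → (102.665,77.131) (closed)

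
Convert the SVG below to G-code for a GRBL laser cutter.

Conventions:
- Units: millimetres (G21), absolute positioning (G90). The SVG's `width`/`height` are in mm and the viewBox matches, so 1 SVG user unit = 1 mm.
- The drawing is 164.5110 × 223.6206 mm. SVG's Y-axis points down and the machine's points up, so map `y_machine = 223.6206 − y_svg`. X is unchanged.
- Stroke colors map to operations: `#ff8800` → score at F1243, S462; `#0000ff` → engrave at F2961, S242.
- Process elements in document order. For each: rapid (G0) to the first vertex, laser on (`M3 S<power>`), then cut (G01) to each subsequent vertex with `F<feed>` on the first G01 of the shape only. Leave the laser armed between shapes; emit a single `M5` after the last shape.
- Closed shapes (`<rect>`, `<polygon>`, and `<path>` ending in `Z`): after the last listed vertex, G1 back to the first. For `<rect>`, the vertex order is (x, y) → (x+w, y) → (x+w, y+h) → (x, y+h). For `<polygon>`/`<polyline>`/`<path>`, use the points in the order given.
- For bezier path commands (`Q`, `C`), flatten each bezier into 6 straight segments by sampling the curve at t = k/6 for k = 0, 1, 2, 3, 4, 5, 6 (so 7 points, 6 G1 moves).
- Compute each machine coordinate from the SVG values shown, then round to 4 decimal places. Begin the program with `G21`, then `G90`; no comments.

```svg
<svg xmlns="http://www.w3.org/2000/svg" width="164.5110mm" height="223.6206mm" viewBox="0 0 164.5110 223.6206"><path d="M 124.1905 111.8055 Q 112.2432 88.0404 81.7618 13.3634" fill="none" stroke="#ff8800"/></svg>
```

G21
G90
G0 X124.1905 Y111.8151
M3 S462
G01 X119.6932 Y121.1510 F1243
G01 X114.1663 Y133.3154
G01 X107.6097 Y148.3082
G01 X100.0234 Y166.1294
G01 X91.4074 Y186.7791
G01 X81.7618 Y210.2572
M5

1 u = 1 mm; y_m = 223.6206 − y.

[1] `<path>` quadratic bezier, #ff8800→score S462 F1243: (124.1905,111.8151) → (119.6932,121.1510) → (114.1663,133.3154) → (107.6097,148.3082) → (100.0234,166.1294) → (91.4074,186.7791) → (81.7618,210.2572)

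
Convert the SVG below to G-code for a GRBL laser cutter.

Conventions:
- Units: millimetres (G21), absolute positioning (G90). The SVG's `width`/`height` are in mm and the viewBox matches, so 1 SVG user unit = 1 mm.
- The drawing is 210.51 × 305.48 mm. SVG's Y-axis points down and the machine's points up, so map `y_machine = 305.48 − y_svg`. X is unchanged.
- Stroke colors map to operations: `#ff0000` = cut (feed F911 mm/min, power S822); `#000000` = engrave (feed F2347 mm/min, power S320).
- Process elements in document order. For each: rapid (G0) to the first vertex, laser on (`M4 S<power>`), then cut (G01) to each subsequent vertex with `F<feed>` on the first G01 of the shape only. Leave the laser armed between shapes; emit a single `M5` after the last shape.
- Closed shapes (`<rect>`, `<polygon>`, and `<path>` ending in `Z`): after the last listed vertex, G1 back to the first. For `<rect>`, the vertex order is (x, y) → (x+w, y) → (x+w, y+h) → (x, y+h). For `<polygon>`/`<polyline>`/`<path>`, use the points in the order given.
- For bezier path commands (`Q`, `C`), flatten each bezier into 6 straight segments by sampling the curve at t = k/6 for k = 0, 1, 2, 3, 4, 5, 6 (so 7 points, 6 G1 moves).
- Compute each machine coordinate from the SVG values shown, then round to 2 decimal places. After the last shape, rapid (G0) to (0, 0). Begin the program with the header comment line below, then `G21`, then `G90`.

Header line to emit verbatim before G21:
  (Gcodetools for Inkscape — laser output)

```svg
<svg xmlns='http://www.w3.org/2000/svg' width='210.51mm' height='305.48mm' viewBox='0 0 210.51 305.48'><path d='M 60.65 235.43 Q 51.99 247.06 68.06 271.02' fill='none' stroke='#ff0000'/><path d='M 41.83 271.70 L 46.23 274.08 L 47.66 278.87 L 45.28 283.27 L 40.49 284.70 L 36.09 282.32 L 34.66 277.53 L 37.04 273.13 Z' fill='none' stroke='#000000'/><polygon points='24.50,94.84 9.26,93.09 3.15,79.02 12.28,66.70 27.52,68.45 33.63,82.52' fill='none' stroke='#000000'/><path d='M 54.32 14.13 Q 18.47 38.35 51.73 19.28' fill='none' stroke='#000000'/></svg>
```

Since the viewBox matches the mm dimensions, user units are millimetres directly. The only transform is the Y-flip y_m = 305.48 − y_svg.

Shape 1 is a quadratic bezier drawn with `<path>`. Its stroke #ff0000 means cut at S822, F911. After flipping Y the toolpath is (60.65,70.05) → (58.45,65.83) → (57.62,60.93) → (58.17,55.34) → (60.09,49.06) → (63.39,42.10) → (68.06,34.46).

Shape 2 is a regular polygon drawn with `<path>`. Its stroke #000000 means engrave at S320, F2347. After flipping Y the toolpath is (41.83,33.78) → (46.23,31.40) → (47.66,26.61) → (45.28,22.21) → (40.49,20.78) → (36.09,23.16) → (34.66,27.95) → (37.04,32.35) → (41.83,33.78), returning to the start.

Shape 3 is a regular polygon drawn with `<polygon>`. Its stroke #000000 means engrave at S320, F2347. After flipping Y the toolpath is (24.50,210.64) → (9.26,212.39) → (3.15,226.46) → (12.28,238.78) → (27.52,237.03) → (33.63,222.96) → (24.50,210.64), returning to the start.

Shape 4 is a quadratic bezier drawn with `<path>`. Its stroke #000000 means engrave at S320, F2347. After flipping Y the toolpath is (54.32,291.35) → (44.29,284.48) → (38.10,280.01) → (35.75,277.95) → (37.24,278.30) → (42.56,281.05) → (51.73,286.20).

(Gcodetools for Inkscape — laser output)
G21
G90
G0 X60.65 Y70.05
M4 S822
G01 X58.45 Y65.83 F911
G01 X57.62 Y60.93
G01 X58.17 Y55.34
G01 X60.09 Y49.06
G01 X63.39 Y42.10
G01 X68.06 Y34.46
G0 X41.83 Y33.78
M4 S320
G01 X46.23 Y31.40 F2347
G01 X47.66 Y26.61
G01 X45.28 Y22.21
G01 X40.49 Y20.78
G01 X36.09 Y23.16
G01 X34.66 Y27.95
G01 X37.04 Y32.35
G01 X41.83 Y33.78
G0 X24.50 Y210.64
M4 S320
G01 X9.26 Y212.39 F2347
G01 X3.15 Y226.46
G01 X12.28 Y238.78
G01 X27.52 Y237.03
G01 X33.63 Y222.96
G01 X24.50 Y210.64
G0 X54.32 Y291.35
M4 S320
G01 X44.29 Y284.48 F2347
G01 X38.10 Y280.01
G01 X35.75 Y277.95
G01 X37.24 Y278.30
G01 X42.56 Y281.05
G01 X51.73 Y286.20
M5
G0 X0.00 Y0.00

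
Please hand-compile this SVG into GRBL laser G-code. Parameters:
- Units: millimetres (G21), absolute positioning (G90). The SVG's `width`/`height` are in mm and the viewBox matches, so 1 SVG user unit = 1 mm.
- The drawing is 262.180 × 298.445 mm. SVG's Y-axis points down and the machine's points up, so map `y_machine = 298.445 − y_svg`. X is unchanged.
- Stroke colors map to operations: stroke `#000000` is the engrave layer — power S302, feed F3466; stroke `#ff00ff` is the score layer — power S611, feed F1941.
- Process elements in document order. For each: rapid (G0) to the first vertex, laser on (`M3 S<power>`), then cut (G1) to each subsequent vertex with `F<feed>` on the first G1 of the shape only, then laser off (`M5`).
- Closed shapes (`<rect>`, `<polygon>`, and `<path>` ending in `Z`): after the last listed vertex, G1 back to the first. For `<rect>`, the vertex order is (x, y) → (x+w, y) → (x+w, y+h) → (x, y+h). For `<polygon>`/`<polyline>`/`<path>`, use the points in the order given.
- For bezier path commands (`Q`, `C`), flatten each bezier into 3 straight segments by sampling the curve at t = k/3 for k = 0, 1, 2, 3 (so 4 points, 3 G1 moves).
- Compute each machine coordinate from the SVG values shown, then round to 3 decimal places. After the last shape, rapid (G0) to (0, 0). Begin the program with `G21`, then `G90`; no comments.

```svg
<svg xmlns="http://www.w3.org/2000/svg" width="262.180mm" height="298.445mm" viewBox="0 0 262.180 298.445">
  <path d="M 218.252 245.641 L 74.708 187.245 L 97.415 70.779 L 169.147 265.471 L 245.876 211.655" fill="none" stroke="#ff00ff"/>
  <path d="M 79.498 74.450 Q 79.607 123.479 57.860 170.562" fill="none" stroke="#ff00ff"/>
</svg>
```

G21
G90
G0 X218.252 Y52.804
M3 S611
G1 X74.708 Y111.200 F1941
G1 X97.415 Y227.666
G1 X169.147 Y32.974
G1 X245.876 Y86.790
M5
G0 X79.498 Y223.995
M3 S611
G1 X77.142 Y191.525 F1941
G1 X69.930 Y159.488
G1 X57.860 Y127.883
M5
G0 X0.000 Y0.000

Since the viewBox matches the mm dimensions, user units are millimetres directly. The only transform is the Y-flip y_m = 298.445 − y_svg.

Shape 1 is a open polyline drawn with `<path>`. Its stroke #ff00ff means score at S611, F1941. After flipping Y the toolpath is (218.252,52.804) → (74.708,111.200) → (97.415,227.666) → (169.147,32.974) → (245.876,86.790).

Shape 2 is a quadratic bezier drawn with `<path>`. Its stroke #ff00ff means score at S611, F1941. After flipping Y the toolpath is (79.498,223.995) → (77.142,191.525) → (69.930,159.488) → (57.860,127.883).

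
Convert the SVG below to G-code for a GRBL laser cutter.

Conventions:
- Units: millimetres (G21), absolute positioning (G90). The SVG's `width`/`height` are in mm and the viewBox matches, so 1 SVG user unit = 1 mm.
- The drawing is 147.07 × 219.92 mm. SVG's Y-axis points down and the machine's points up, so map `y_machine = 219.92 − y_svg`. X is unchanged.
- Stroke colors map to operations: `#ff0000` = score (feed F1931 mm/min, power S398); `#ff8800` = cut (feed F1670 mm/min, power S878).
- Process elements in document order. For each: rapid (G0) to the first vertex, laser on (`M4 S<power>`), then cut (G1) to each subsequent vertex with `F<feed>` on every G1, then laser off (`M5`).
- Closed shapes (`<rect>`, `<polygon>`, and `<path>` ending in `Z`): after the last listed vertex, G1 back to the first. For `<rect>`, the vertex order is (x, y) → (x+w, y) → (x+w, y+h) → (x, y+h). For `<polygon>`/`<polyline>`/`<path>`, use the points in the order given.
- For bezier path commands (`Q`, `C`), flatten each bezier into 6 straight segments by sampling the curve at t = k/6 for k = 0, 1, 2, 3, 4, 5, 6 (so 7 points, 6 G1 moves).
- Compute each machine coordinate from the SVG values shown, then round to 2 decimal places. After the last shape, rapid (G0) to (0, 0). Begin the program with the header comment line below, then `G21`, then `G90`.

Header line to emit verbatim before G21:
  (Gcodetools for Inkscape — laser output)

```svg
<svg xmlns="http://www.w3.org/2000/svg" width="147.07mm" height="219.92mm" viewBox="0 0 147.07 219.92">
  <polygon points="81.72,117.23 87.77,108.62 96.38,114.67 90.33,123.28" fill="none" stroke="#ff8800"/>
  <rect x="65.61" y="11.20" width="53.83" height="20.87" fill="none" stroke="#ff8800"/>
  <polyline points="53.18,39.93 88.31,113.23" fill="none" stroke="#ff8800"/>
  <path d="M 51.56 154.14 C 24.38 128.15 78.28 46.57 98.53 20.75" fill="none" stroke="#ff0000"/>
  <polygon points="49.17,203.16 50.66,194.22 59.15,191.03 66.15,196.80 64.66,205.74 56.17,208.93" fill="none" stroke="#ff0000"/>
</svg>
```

(Gcodetools for Inkscape — laser output)
G21
G90
G0 X81.72 Y102.69
M4 S878
G1 X87.77 Y111.30 F1670
G1 X96.38 Y105.25 F1670
G1 X90.33 Y96.64 F1670
G1 X81.72 Y102.69 F1670
M5
G0 X65.61 Y208.72
M4 S878
G1 X119.44 Y208.72 F1670
G1 X119.44 Y187.85 F1670
G1 X65.61 Y187.85 F1670
G1 X65.61 Y208.72 F1670
M5
G0 X53.18 Y179.99
M4 S878
G1 X88.31 Y106.69 F1670
M5
G0 X51.56 Y65.78
M4 S398
G1 X44.20 Y82.89 F1931
G1 X47.16 Y106.18 F1931
G1 X57.26 Y132.54 F1931
G1 X71.31 Y158.89 F1931
G1 X86.13 Y182.13 F1931
G1 X98.53 Y199.17 F1931
M5
G0 X49.17 Y16.76
M4 S398
G1 X50.66 Y25.70 F1931
G1 X59.15 Y28.89 F1931
G1 X66.15 Y23.12 F1931
G1 X64.66 Y14.18 F1931
G1 X56.17 Y10.99 F1931
G1 X49.17 Y16.76 F1931
M5
G0 X0.00 Y0.00

1 u = 1 mm; y_m = 219.92 − y.

[1] `<polygon>` regular polygon, #ff8800→cut S878 F1670: (81.72,102.69) → (87.77,111.30) → (96.38,105.25) → (90.33,96.64) → (81.72,102.69) (closed)

[2] `<rect>` rectangle, #ff8800→cut S878 F1670: (65.61,208.72) → (119.44,208.72) → (119.44,187.85) → (65.61,187.85) → (65.61,208.72) (closed)

[3] `<polyline>` line segment, #ff8800→cut S878 F1670: (53.18,179.99) → (88.31,106.69)

[4] `<path>` cubic bezier, #ff0000→score S398 F1931: (51.56,65.78) → (44.20,82.89) → (47.16,106.18) → (57.26,132.54) → (71.31,158.89) → (86.13,182.13) → (98.53,199.17)

[5] `<polygon>` regular polygon, #ff0000→score S398 F1931: (49.17,16.76) → (50.66,25.70) → (59.15,28.89) → (66.15,23.12) → (64.66,14.18) → (56.17,10.99) → (49.17,16.76) (closed)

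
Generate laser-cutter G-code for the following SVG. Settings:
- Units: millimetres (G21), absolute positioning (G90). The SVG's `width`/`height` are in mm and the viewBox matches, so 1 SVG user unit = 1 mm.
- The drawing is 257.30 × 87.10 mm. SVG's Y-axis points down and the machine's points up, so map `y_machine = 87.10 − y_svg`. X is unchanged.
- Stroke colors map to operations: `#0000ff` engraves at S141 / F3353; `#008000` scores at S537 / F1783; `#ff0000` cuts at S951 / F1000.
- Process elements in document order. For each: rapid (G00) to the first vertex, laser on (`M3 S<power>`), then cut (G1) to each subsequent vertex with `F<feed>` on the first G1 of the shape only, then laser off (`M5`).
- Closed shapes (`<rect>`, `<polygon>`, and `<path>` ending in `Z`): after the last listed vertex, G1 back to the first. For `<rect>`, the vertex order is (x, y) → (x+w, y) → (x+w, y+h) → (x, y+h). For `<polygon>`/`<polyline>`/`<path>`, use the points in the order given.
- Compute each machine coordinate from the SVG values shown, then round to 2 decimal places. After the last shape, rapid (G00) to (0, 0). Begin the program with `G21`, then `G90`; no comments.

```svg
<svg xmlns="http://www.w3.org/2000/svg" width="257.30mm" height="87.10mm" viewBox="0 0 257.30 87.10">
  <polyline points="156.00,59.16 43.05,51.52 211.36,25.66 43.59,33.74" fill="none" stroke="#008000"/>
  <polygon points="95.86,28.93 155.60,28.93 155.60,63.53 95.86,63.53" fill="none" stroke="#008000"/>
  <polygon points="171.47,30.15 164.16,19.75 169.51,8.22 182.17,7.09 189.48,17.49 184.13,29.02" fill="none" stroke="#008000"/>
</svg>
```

G21
G90
G00 X156.00 Y27.94
M3 S537
G1 X43.05 Y35.58 F1783
G1 X211.36 Y61.44
G1 X43.59 Y53.36
M5
G00 X95.86 Y58.17
M3 S537
G1 X155.60 Y58.17 F1783
G1 X155.60 Y23.57
G1 X95.86 Y23.57
G1 X95.86 Y58.17
M5
G00 X171.47 Y56.95
M3 S537
G1 X164.16 Y67.35 F1783
G1 X169.51 Y78.88
G1 X182.17 Y80.01
G1 X189.48 Y69.61
G1 X184.13 Y58.08
G1 X171.47 Y56.95
M5
G00 X0.00 Y0.00

viewBox `0 0 257.30 87.10` with mm width/height → 1 unit = 1 mm. Flip: y_m = 87.10 − y_svg.

**Shape 1** — `<polyline>` open polyline, stroke `#008000` → score (S537, F1783). Machine vertices: (156.00,27.94) → (43.05,35.58) → (211.36,61.44) → (43.59,53.36). Open path.

**Shape 2** — `<polygon>` rectangle, stroke `#008000` → score (S537, F1783). Machine vertices: (95.86,58.17) → (155.60,58.17) → (155.60,23.57) → (95.86,23.57) → (95.86,58.17). Closed: final G1 returns to the first vertex.

**Shape 3** — `<polygon>` regular polygon, stroke `#008000` → score (S537, F1783). Machine vertices: (171.47,56.95) → (164.16,67.35) → (169.51,78.88) → (182.17,80.01) → (189.48,69.61) → (184.13,58.08) → (171.47,56.95). Closed: final G1 returns to the first vertex.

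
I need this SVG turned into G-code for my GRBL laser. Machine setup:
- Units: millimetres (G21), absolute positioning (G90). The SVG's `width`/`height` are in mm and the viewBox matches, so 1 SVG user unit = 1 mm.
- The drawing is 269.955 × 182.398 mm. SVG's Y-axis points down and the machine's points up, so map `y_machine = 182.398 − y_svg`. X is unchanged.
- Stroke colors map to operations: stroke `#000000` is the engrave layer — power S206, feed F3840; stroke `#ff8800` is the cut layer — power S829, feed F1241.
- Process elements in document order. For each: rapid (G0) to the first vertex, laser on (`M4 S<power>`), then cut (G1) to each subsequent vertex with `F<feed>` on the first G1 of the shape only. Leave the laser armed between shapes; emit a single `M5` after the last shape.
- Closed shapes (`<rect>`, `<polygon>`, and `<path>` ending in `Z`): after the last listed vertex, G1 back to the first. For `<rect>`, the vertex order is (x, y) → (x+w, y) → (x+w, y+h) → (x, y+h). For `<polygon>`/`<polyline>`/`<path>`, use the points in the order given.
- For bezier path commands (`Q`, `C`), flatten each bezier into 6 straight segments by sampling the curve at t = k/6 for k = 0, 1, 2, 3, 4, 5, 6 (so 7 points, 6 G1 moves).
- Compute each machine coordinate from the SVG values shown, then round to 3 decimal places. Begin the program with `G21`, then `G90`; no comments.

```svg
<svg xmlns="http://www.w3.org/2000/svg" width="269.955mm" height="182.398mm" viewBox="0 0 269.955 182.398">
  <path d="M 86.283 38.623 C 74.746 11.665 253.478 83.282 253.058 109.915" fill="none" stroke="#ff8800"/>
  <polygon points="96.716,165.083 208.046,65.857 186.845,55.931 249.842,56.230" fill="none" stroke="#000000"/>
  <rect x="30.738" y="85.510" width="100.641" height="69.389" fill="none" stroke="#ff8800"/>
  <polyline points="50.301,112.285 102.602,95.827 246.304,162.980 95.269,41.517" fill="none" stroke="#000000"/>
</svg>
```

G21
G90
G0 X86.283 Y143.775
M4 S829
G1 X94.660 Y149.704 F1241
G1 X124.487 Y143.192
G1 X165.502 Y128.226
G1 X207.443 Y108.794
G1 X240.049 Y88.884
G1 X253.058 Y72.483
G0 X96.716 Y17.315
M4 S206
G1 X208.046 Y116.541 F3840
G1 X186.845 Y126.467
G1 X249.842 Y126.168
G1 X96.716 Y17.315
G0 X30.738 Y96.888
M4 S829
G1 X131.379 Y96.888 F1241
G1 X131.379 Y27.499
G1 X30.738 Y27.499
G1 X30.738 Y96.888
G0 X50.301 Y70.113
M4 S206
G1 X102.602 Y86.571 F3840
G1 X246.304 Y19.418
G1 X95.269 Y140.881
M5

1 u = 1 mm; y_m = 182.398 − y.

[1] `<path>` cubic bezier, #ff8800→cut S829 F1241: (86.283,143.775) → (94.660,149.704) → (124.487,143.192) → (165.502,128.226) → (207.443,108.794) → (240.049,88.884) → (253.058,72.483)

[2] `<polygon>` closed polygon, #000000→engrave S206 F3840: (96.716,17.315) → (208.046,116.541) → (186.845,126.467) → (249.842,126.168) → (96.716,17.315) (closed)

[3] `<rect>` rectangle, #ff8800→cut S829 F1241: (30.738,96.888) → (131.379,96.888) → (131.379,27.499) → (30.738,27.499) → (30.738,96.888) (closed)

[4] `<polyline>` open polyline, #000000→engrave S206 F3840: (50.301,70.113) → (102.602,86.571) → (246.304,19.418) → (95.269,140.881)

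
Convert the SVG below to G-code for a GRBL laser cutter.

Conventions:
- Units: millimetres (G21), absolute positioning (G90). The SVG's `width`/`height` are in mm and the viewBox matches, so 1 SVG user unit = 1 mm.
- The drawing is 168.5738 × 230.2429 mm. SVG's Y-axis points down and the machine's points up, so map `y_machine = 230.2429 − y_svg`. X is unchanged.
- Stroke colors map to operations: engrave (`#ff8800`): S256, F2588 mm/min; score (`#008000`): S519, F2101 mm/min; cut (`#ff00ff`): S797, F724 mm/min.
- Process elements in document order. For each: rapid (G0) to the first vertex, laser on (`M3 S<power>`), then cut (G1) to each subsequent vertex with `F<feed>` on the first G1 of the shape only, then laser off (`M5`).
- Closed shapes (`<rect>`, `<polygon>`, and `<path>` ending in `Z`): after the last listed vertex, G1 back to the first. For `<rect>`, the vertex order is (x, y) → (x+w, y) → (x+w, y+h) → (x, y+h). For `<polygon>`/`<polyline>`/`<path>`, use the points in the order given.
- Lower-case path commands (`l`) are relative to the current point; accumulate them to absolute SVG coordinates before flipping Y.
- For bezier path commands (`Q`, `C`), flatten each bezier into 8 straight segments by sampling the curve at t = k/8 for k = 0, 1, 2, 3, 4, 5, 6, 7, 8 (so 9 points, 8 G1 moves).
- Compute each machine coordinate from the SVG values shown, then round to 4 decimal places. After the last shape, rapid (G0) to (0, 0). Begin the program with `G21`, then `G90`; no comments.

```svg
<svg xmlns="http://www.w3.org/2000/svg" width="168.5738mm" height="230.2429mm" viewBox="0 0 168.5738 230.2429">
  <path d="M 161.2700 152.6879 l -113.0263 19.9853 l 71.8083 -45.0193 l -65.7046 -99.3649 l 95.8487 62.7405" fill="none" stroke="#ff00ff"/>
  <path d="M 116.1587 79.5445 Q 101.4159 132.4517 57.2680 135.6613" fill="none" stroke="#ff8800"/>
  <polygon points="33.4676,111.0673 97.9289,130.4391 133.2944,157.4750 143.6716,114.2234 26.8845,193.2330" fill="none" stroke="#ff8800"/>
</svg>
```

viewBox `0 0 168.5738 230.2429` with mm width/height → 1 unit = 1 mm. Flip: y_m = 230.2429 − y_svg.

**Shape 1** — `<path>` open polyline, stroke `#ff00ff` → cut (S797, F724). Machine vertices: (161.2700,77.5550) → (48.2437,57.5697) → (120.0520,102.5890) → (54.3474,201.9539) → (150.1961,139.2134). Open path.

**Shape 2** — `<path>` quadratic bezier, stroke `#ff8800` → engrave (S256, F2588). Control points (SVG): P0=(116.1587,79.5445), P1=(101.4159,132.4517), P2=(57.2680,135.6613); sampled at t=k/8. Machine vertices: (116.1587,150.6984) → (112.0135,138.2481) → (106.9495,127.3509) → (100.9665,118.0067) → (94.0646,110.2156) → (86.2438,103.9775) → (77.5041,99.2925) → (67.8455,96.1605) → (57.2680,94.5816). Open path.

**Shape 3** — `<polygon>` closed polygon, stroke `#ff8800` → engrave (S256, F2588). Machine vertices: (33.4676,119.1756) → (97.9289,99.8038) → (133.2944,72.7679) → (143.6716,116.0195) → (26.8845,37.0099) → (33.4676,119.1756). Closed: final G1 returns to the first vertex.

G21
G90
G0 X161.2700 Y77.5550
M3 S797
G1 X48.2437 Y57.5697 F724
G1 X120.0520 Y102.5890
G1 X54.3474 Y201.9539
G1 X150.1961 Y139.2134
M5
G0 X116.1587 Y150.6984
M3 S256
G1 X112.0135 Y138.2481 F2588
G1 X106.9495 Y127.3509
G1 X100.9665 Y118.0067
G1 X94.0646 Y110.2156
G1 X86.2438 Y103.9775
G1 X77.5041 Y99.2925
G1 X67.8455 Y96.1605
G1 X57.2680 Y94.5816
M5
G0 X33.4676 Y119.1756
M3 S256
G1 X97.9289 Y99.8038 F2588
G1 X133.2944 Y72.7679
G1 X143.6716 Y116.0195
G1 X26.8845 Y37.0099
G1 X33.4676 Y119.1756
M5
G0 X0.0000 Y0.0000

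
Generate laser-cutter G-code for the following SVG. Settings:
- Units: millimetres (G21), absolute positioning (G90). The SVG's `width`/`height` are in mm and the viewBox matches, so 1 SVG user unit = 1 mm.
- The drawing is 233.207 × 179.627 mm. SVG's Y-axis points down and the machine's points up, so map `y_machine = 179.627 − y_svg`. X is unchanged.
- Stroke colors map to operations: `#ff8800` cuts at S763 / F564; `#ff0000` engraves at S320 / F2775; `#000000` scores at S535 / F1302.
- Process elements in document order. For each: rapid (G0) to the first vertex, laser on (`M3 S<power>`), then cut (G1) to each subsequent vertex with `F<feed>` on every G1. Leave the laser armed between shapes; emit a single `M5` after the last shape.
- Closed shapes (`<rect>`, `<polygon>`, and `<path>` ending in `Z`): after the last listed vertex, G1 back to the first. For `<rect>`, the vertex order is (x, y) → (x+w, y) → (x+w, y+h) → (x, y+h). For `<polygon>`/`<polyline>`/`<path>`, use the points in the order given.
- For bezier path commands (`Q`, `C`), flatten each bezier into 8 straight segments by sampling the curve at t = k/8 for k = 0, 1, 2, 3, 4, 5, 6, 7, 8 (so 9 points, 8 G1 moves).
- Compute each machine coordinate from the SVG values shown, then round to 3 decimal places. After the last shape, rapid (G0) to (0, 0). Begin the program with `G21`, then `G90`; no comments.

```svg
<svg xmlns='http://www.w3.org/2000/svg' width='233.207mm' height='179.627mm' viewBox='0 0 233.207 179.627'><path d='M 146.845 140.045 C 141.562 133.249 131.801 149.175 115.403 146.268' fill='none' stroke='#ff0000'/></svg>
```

G21
G90
G0 X146.845 Y39.582
M3 S320
G1 X144.650 Y41.147 F2775
G1 X142.009 Y41.068 F2775
G1 X138.899 Y39.833 F2775
G1 X135.292 Y37.929 F2775
G1 X131.165 Y35.842 F2775
G1 X126.491 Y34.061 F2775
G1 X121.245 Y33.071 F2775
G1 X115.403 Y33.359 F2775
M5
G0 X0.000 Y0.000

1 u = 1 mm; y_m = 179.627 − y.

[1] `<path>` cubic bezier, #ff0000→engrave S320 F2775: (146.845,39.582) → (144.650,41.147) → (142.009,41.068) → (138.899,39.833) → (135.292,37.929) → (131.165,35.842) → (126.491,34.061) → (121.245,33.071) → (115.403,33.359)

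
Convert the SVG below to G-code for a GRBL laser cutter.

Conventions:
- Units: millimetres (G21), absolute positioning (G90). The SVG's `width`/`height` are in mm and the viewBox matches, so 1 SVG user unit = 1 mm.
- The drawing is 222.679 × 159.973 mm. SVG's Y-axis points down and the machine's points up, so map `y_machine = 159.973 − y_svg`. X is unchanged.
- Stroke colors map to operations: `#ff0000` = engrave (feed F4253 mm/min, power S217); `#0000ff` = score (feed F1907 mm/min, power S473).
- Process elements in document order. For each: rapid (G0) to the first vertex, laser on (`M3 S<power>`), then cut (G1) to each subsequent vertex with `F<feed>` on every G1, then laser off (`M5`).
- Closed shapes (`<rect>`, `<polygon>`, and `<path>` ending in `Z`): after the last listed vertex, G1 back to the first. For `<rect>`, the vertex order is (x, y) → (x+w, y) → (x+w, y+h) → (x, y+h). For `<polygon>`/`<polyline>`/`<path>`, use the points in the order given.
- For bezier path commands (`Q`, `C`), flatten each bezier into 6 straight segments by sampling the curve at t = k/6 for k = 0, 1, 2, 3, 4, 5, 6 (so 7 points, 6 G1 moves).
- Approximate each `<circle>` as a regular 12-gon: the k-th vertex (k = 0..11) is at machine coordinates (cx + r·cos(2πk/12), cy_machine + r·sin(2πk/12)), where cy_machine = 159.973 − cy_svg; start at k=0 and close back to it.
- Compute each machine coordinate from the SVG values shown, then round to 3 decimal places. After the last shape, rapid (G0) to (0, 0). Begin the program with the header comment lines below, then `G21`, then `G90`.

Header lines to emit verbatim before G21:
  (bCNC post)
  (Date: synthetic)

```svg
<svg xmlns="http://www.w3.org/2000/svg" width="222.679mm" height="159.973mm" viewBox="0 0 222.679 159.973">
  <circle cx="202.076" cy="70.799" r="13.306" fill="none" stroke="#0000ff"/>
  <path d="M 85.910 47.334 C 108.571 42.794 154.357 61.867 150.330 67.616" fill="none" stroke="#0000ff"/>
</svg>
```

(bCNC post)
(Date: synthetic)
G21
G90
G0 X215.382 Y89.174
M3 S473
G1 X213.599 Y95.827 F1907
G1 X208.729 Y100.697 F1907
G1 X202.076 Y102.480 F1907
G1 X195.423 Y100.697 F1907
G1 X190.553 Y95.827 F1907
G1 X188.770 Y89.174 F1907
G1 X190.553 Y82.521 F1907
G1 X195.423 Y77.651 F1907
G1 X202.076 Y75.868 F1907
G1 X208.729 Y77.651 F1907
G1 X213.599 Y82.521 F1907
G1 X215.382 Y89.174 F1907
M5
G0 X85.910 Y112.639
M3 S473
G1 X98.830 Y113.112 F1907
G1 X113.578 Y110.676 F1907
G1 X128.128 Y106.356 F1907
G1 X140.454 Y101.179 F1907
G1 X148.530 Y96.171 F1907
G1 X150.330 Y92.357 F1907
M5
G0 X0.000 Y0.000

viewBox `0 0 222.679 159.973` with mm width/height → 1 unit = 1 mm. Flip: y_m = 159.973 − y_svg.

**Shape 1** — `<circle>` circle, stroke `#0000ff` → score (S473, F1907). Machine vertices: (215.382,89.174) → (213.599,95.827) → (208.729,100.697) → (202.076,102.480) → (195.423,100.697) → (190.553,95.827) → (188.770,89.174) → (190.553,82.521) → (195.423,77.651) → (202.076,75.868) → (208.729,77.651) → (213.599,82.521) → (215.382,89.174). Closed: final G1 returns to the first vertex.

**Shape 2** — `<path>` cubic bezier, stroke `#0000ff` → score (S473, F1907). Control points (SVG): P0=(85.910,47.334), P1=(108.571,42.794), P2=(154.357,61.867), P3=(150.330,67.616); sampled at t=k/6. Machine vertices: (85.910,112.639) → (98.830,113.112) → (113.578,110.676) → (128.128,106.356) → (140.454,101.179) → (148.530,96.171) → (150.330,92.357). Open path.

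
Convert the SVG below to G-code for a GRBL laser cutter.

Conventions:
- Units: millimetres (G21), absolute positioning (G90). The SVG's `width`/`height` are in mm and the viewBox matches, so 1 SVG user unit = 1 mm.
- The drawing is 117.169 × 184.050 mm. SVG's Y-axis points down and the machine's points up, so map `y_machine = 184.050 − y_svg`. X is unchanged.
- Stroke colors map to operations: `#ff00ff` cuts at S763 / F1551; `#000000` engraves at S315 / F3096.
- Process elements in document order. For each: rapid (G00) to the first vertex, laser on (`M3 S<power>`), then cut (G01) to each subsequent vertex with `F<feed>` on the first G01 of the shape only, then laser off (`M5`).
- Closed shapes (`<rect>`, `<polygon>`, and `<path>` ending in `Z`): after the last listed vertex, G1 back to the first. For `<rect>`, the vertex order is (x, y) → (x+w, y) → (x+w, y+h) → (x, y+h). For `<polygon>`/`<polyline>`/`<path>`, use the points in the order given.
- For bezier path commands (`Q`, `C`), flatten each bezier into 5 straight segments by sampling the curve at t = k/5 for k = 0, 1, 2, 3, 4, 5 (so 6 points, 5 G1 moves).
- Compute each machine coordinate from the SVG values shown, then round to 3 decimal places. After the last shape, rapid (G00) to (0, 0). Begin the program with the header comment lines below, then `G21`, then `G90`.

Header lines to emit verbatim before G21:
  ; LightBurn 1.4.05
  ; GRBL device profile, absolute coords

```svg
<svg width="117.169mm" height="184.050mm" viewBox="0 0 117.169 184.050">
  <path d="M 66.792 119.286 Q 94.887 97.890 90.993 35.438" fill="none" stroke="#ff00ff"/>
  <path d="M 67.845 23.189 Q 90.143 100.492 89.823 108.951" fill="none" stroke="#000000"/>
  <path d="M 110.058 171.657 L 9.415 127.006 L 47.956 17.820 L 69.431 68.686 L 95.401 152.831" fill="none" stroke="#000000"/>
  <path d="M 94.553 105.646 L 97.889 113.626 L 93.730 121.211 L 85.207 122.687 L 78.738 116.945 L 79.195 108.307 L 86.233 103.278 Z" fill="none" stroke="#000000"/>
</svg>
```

viewBox `0 0 117.169 184.050` with mm width/height → 1 unit = 1 mm. Flip: y_m = 184.050 − y_svg.

**Shape 1** — `<path>` quadratic bezier, stroke `#ff00ff` → cut (S763, F1551). Control points (SVG): P0=(66.792,119.286), P1=(94.887,97.890), P2=(90.993,35.438); sampled at t=k/5. Machine vertices: (66.792,64.764) → (76.750,74.965) → (84.150,88.450) → (88.990,105.219) → (91.271,125.273) → (90.993,148.612). Open path.

**Shape 2** — `<path>` quadratic bezier, stroke `#000000` → engrave (S315, F3096). Control points (SVG): P0=(67.845,23.189), P1=(90.143,100.492), P2=(89.823,108.951); sampled at t=k/5. Machine vertices: (67.845,160.861) → (75.859,132.694) → (82.065,110.034) → (86.460,92.881) → (89.046,81.236) → (89.823,75.099). Open path.

**Shape 3** — `<path>` open polyline, stroke `#000000` → engrave (S315, F3096). Machine vertices: (110.058,12.393) → (9.415,57.044) → (47.956,166.230) → (69.431,115.364) → (95.401,31.219). Open path.

**Shape 4** — `<path>` regular polygon, stroke `#000000` → engrave (S315, F3096). Machine vertices: (94.553,78.404) → (97.889,70.424) → (93.730,62.839) → (85.207,61.363) → (78.738,67.105) → (79.195,75.743) → (86.233,80.772) → (94.553,78.404). Closed: final G1 returns to the first vertex.

; LightBurn 1.4.05
; GRBL device profile, absolute coords
G21
G90
G00 X66.792 Y64.764
M3 S763
G01 X76.750 Y74.965 F1551
G01 X84.150 Y88.450
G01 X88.990 Y105.219
G01 X91.271 Y125.273
G01 X90.993 Y148.612
M5
G00 X67.845 Y160.861
M3 S315
G01 X75.859 Y132.694 F3096
G01 X82.065 Y110.034
G01 X86.460 Y92.881
G01 X89.046 Y81.236
G01 X89.823 Y75.099
M5
G00 X110.058 Y12.393
M3 S315
G01 X9.415 Y57.044 F3096
G01 X47.956 Y166.230
G01 X69.431 Y115.364
G01 X95.401 Y31.219
M5
G00 X94.553 Y78.404
M3 S315
G01 X97.889 Y70.424 F3096
G01 X93.730 Y62.839
G01 X85.207 Y61.363
G01 X78.738 Y67.105
G01 X79.195 Y75.743
G01 X86.233 Y80.772
G01 X94.553 Y78.404
M5
G00 X0.000 Y0.000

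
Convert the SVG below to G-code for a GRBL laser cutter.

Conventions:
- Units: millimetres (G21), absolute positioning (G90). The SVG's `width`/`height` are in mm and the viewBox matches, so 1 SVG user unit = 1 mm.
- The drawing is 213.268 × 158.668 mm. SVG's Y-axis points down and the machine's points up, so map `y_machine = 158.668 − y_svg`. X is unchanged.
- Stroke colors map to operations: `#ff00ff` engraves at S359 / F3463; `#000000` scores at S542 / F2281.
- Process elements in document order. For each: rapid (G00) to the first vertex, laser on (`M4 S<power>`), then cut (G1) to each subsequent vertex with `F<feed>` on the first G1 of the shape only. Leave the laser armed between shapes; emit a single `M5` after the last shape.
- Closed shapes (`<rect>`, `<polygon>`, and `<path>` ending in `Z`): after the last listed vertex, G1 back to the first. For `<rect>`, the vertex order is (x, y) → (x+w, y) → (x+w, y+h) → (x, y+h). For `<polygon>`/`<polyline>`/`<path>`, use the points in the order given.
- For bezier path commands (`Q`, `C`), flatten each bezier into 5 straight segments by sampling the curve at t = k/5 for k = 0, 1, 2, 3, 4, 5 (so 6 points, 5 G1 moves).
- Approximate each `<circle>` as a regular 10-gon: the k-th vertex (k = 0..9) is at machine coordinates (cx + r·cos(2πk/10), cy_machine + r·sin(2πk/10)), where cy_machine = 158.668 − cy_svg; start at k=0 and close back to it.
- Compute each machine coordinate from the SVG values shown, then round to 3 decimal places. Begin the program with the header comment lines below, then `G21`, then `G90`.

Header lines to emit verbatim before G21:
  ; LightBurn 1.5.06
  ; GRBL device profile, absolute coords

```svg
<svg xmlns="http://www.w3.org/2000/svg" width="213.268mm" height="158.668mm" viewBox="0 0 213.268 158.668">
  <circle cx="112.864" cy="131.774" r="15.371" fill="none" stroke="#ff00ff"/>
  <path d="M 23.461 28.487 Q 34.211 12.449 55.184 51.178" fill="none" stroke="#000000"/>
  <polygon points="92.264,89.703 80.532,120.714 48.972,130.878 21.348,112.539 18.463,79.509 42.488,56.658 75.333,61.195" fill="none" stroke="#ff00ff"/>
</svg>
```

viewBox `0 0 213.268 158.668` with mm width/height → 1 unit = 1 mm. Flip: y_m = 158.668 − y_svg.

**Shape 1** — `<circle>` circle, stroke `#ff00ff` → engrave (S359, F3463). Machine vertices: (128.235,26.894) → (125.299,35.929) → (117.614,41.513) → (108.114,41.513) → (100.429,35.929) → (97.493,26.894) → (100.429,17.859) → (108.114,12.275) → (117.614,12.275) → (125.299,17.859) → (128.235,26.894). Closed: final G1 returns to the first vertex.

**Shape 2** — `<path>` quadratic bezier, stroke `#000000` → score (S542, F2281). Control points (SVG): P0=(23.461,28.487), P1=(34.211,12.449), P2=(55.184,51.178); sampled at t=k/5. Machine vertices: (23.461,130.181) → (28.170,134.406) → (33.697,134.249) → (40.041,129.710) → (47.204,120.791) → (55.184,107.490). Open path.

**Shape 3** — `<polygon>` regular polygon, stroke `#ff00ff` → engrave (S359, F3463). Machine vertices: (92.264,68.965) → (80.532,37.954) → (48.972,27.790) → (21.348,46.129) → (18.463,79.159) → (42.488,102.010) → (75.333,97.473) → (92.264,68.965). Closed: final G1 returns to the first vertex.

; LightBurn 1.5.06
; GRBL device profile, absolute coords
G21
G90
G00 X128.235 Y26.894
M4 S359
G1 X125.299 Y35.929 F3463
G1 X117.614 Y41.513
G1 X108.114 Y41.513
G1 X100.429 Y35.929
G1 X97.493 Y26.894
G1 X100.429 Y17.859
G1 X108.114 Y12.275
G1 X117.614 Y12.275
G1 X125.299 Y17.859
G1 X128.235 Y26.894
G00 X23.461 Y130.181
M4 S542
G1 X28.170 Y134.406 F2281
G1 X33.697 Y134.249
G1 X40.041 Y129.710
G1 X47.204 Y120.791
G1 X55.184 Y107.490
G00 X92.264 Y68.965
M4 S359
G1 X80.532 Y37.954 F3463
G1 X48.972 Y27.790
G1 X21.348 Y46.129
G1 X18.463 Y79.159
G1 X42.488 Y102.010
G1 X75.333 Y97.473
G1 X92.264 Y68.965
M5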